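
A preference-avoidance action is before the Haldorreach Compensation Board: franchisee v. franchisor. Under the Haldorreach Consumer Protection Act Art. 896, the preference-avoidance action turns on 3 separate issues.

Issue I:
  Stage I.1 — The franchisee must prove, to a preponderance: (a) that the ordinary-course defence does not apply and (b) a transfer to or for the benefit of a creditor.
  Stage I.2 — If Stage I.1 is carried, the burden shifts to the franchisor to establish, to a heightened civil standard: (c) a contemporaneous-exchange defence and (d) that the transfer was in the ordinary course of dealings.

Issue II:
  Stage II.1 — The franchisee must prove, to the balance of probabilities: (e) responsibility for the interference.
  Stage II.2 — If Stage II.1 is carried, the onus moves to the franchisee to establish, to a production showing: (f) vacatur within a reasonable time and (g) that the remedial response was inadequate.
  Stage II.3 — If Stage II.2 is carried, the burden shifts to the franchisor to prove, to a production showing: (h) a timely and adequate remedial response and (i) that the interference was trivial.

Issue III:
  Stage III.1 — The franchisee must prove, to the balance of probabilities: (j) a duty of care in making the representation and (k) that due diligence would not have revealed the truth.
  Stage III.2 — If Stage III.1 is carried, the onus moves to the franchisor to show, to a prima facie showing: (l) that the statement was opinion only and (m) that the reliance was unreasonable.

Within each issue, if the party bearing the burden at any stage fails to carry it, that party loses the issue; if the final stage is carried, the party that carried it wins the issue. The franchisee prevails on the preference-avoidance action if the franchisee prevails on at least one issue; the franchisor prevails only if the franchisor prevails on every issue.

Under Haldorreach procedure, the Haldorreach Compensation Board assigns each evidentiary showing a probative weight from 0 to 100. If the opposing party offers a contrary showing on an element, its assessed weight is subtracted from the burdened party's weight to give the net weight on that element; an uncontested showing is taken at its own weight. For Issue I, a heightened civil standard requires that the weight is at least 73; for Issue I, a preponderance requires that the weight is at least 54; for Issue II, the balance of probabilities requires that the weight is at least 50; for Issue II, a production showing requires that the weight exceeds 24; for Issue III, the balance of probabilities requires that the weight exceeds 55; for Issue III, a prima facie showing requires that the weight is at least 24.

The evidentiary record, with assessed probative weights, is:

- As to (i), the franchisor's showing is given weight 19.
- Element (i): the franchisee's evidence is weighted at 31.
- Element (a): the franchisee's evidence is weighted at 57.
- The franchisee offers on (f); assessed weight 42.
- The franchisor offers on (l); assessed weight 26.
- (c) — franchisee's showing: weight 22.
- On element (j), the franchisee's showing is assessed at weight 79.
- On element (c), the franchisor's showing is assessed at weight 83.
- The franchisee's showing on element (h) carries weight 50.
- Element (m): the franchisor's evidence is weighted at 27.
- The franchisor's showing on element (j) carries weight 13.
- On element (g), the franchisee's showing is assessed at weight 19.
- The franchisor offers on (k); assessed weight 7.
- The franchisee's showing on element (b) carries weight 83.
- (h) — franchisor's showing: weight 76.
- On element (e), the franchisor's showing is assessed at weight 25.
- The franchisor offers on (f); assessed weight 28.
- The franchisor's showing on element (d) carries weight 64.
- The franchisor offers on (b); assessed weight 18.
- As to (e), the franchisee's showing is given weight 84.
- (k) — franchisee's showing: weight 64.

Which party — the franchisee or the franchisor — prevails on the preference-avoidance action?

— Issue I —
Stage I.1 (franchisee, a preponderance, weight is at least 54): (a) 57 ≥ 54 — meets; (b) net 83−18=65 ≥ 54 — meets.
  Stage I.1 carried; the burden shifts to the franchisor.
Stage I.2 (franchisor, a heightened civil standard, weight is at least 73): (c) net 83−22=61 < 73 — fails; (d) 64 < 73 — fails.
  Stage I.2 not carried; the franchisor fails its burden.
The franchisee prevails on this issue.
— Issue II —
At Stage II.1 the franchisee must meet the balance of probabilities (weight is at least 50): on (e) the weight is 84 less the opposing 25 gives net 59, which does reach 50, so (e) meets the standard.
  All elements met. The franchisee retains the burden for Stage II.2.
At Stage II.2 the franchisee must meet a production showing (weight exceeds 24): on (f) the weight is 42 less the opposing 28 gives net 14, ≤ 24, so (f) does not meet the standard; on (g) the weight is 19, ≤ 24, so (g) does not meet the standard.
  Stage II.2 not carried; the franchisee fails its burden.
The analysis ends at Stage II.2; the franchisor prevails on this issue.
— Issue III —
Stage III.1 — burden on franchisee; standard: the balance of probabilities (weight exceeds 55).
    (j): 79 − 13 = 66 > 55 [met]
    (k): 64 − 7 = 57 > 55 [met]
  Stage III.1 carried; the burden shifts to the franchisor.
Stage III.2 — burden on franchisor; standard: a prima facie showing (weight is at least 24).
    (l): 26 ≥ 24 [met]
    (m): 27 ≥ 24 [met]
  Stage III.2 carried; the final stage is satisfied.
All stages carried — the franchisor prevails on this issue.
Per-issue: Issue I → franchisee; Issue II → franchisor; Issue III → franchisor. The franchisee must prevail on at least one issue; overall, the franchisee prevails.

franchisee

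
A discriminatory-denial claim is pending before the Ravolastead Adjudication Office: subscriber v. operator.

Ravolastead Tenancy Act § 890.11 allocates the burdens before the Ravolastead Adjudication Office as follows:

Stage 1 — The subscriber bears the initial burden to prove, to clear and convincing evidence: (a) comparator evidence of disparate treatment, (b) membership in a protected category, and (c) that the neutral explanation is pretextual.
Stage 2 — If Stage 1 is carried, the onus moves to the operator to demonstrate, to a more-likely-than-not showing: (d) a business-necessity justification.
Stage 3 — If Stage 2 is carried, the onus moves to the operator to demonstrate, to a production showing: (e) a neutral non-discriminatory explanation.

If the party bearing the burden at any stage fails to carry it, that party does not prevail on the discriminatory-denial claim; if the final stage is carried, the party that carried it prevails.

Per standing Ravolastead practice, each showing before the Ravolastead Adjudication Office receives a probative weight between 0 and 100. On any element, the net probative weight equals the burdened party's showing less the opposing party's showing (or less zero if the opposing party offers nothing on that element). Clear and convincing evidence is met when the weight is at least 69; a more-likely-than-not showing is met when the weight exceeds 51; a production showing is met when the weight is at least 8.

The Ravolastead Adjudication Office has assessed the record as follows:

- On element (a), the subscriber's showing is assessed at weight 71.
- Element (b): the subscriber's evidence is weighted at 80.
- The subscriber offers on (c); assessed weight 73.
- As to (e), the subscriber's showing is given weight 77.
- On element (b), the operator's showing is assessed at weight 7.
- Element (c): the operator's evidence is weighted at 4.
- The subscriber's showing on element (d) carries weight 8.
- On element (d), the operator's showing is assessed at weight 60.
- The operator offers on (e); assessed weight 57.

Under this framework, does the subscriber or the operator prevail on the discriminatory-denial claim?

subscriber

Stage 1 (subscriber, clear and convincing evidence, weight is at least 69): (a) 71 ≥ 69 — meets; (b) net 80−7=73 ≥ 69 — meets; (c) net 73−4=69 ≥ 69 — meets.
  Stage 1 carried; the burden shifts to the operator.
Stage 2 (operator, a more-likely-than-not showing, weight exceeds 51): (d) net 60−8=52 > 51 — meets.
  Stage 2 carried; the burden remains with the operator.
Stage 3 (operator, a production showing, weight is at least 8): (e) net 57−77=-20 < 8 — fails.
  The operator does not carry Stage 3.
The analysis ends at Stage 3; the subscriber prevails.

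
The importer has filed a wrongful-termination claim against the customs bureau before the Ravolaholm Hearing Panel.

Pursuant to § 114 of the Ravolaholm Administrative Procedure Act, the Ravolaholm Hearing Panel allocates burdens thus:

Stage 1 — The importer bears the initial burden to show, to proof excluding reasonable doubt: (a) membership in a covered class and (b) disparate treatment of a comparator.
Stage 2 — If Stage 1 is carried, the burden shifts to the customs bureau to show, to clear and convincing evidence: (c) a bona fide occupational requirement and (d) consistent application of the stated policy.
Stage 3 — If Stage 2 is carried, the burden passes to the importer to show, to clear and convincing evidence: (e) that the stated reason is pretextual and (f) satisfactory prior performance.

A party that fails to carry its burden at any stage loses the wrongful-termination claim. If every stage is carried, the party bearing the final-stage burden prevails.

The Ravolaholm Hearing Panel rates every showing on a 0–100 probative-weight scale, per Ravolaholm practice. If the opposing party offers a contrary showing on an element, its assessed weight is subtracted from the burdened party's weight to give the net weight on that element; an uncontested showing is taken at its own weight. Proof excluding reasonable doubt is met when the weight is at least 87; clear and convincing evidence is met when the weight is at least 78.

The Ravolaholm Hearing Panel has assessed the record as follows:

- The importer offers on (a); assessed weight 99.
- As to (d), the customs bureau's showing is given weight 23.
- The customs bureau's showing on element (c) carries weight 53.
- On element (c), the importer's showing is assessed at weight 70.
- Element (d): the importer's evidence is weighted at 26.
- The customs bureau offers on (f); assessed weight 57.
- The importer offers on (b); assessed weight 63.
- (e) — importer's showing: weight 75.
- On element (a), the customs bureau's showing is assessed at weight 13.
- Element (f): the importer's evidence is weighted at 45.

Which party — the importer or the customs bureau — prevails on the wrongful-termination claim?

Stage 1 (importer, proof excluding reasonable doubt, weight is at least 87): (a) net 99−13=86 < 87 — fails; (b) 63 < 87 — fails.
  Stage 1 not carried; the importer fails its burden.
The customs bureau prevails.

customs bureau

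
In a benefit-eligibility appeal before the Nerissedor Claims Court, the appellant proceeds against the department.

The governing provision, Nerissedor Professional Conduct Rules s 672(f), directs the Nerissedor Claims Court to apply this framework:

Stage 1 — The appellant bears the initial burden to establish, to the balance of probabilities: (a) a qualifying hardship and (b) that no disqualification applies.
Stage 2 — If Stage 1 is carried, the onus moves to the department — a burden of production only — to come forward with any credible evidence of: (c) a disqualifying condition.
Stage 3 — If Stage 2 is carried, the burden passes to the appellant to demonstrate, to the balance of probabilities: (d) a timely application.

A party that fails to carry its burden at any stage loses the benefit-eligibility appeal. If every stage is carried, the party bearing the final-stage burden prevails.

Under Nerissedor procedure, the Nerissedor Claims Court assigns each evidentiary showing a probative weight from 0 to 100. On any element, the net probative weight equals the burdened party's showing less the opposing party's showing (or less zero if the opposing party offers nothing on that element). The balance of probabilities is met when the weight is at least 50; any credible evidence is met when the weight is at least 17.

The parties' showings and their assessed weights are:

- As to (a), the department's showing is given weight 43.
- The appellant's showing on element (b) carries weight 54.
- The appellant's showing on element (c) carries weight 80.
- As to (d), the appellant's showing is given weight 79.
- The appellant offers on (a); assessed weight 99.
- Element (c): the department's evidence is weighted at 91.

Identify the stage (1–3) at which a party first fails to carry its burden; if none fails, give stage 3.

At Stage 1 the appellant must meet the balance of probabilities (weight is at least 50): on (a) the weight is 99 less the opposing 43 gives net 56, ≥ 50, so (a) meets the standard; on (b) the weight is 54, which does reach 50, so (b) meets the standard.
  The appellant carries Stage 1; the department now bears the burden.
At Stage 2 the department must meet any credible evidence (weight is at least 17): on (c) the weight is 91 less the opposing 80 gives net 11, < 17, so (c) does not meet the standard.
  Stage 2 not carried; the department fails its burden.
The analysis ends at Stage 2; the appellant prevails.

stage 2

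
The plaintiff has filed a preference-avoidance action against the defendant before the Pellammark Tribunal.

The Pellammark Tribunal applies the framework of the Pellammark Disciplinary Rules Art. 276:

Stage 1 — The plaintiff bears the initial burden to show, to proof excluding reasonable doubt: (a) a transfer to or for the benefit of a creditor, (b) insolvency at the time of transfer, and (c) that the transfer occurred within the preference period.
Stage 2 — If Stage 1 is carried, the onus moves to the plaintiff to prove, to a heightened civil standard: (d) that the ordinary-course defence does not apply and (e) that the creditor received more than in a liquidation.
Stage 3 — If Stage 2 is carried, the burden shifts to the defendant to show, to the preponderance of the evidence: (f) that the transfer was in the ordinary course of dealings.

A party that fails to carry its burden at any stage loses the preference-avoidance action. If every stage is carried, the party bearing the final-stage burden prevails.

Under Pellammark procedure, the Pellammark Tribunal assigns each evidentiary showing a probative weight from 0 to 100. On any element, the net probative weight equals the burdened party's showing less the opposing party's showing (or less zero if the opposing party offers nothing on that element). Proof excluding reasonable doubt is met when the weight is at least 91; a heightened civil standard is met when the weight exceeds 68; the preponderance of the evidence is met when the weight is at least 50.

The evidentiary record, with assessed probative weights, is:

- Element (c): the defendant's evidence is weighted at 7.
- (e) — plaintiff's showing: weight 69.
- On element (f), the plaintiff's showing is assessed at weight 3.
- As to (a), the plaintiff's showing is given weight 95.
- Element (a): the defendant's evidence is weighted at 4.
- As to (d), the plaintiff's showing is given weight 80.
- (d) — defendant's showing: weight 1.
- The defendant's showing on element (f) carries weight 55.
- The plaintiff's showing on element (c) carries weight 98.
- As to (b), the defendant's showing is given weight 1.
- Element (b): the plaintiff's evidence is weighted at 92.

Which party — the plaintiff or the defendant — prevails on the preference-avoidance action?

defendant

Stage 1 — burden on plaintiff; standard: proof excluding reasonable doubt (weight is at least 91).
    (a): 95 − 4 = 91 ≥ 91 [met]
    (b): 92 − 1 = 91 ≥ 91 [met]
    (c): 98 − 7 = 91 ≥ 91 [met]
  Stage 1 carried; the burden remains with the plaintiff.
Stage 2 — burden on plaintiff; standard: a heightened civil standard (weight exceeds 68).
    (d): 80 − 1 = 79 > 68 [met]
    (e): 69 > 68 [met]
  Stage 2 is satisfied; the onus moves to the defendant.
Stage 3 — burden on defendant; standard: the preponderance of the evidence (weight is at least 50).
    (f): 55 − 3 = 52 ≥ 50 [met]
  The defendant carries the last stage.
With every stage satisfied, the defendant prevails.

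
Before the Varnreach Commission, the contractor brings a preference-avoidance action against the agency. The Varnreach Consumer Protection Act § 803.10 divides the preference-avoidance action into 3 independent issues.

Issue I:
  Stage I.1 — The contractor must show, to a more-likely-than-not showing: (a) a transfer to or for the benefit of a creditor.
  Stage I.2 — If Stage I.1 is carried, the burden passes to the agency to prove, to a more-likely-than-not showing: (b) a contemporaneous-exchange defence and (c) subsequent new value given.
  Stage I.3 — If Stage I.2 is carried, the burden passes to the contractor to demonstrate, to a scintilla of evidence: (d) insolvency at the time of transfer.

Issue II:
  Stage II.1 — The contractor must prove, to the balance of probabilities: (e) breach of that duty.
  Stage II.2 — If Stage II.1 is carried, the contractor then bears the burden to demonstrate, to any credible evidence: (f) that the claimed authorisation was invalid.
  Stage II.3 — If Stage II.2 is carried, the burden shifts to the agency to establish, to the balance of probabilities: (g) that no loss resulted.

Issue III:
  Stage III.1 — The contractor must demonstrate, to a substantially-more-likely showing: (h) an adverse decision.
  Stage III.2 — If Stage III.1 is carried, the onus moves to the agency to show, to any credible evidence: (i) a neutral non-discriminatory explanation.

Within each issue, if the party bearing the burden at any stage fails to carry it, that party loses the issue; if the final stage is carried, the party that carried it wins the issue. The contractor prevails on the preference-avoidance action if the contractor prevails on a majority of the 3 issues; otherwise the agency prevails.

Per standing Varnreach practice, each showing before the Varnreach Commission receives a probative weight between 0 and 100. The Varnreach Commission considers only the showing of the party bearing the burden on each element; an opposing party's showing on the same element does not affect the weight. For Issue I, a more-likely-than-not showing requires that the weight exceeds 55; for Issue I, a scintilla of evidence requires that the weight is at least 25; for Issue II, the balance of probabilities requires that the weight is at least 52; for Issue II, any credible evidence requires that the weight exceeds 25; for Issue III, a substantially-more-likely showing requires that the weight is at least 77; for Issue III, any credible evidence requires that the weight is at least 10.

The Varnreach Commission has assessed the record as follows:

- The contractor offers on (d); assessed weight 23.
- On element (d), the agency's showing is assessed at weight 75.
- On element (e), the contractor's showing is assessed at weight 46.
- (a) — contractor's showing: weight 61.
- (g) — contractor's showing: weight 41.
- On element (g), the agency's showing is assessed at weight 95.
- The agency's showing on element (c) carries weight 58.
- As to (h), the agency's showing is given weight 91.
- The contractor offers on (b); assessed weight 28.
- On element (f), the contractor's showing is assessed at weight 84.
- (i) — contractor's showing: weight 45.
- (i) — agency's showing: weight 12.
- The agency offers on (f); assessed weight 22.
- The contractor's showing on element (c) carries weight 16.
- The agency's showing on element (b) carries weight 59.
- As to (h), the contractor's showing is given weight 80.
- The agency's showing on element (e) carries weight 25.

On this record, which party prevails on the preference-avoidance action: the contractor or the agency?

agency

— Issue I —
At Stage I.1 the contractor must meet a more-likely-than-not showing (weight exceeds 55): on (a) the weight is 61, > 55, so (a) meets the standard.
  Stage I.1 carried; the burden shifts to the agency.
At Stage I.2 the agency must meet a more-likely-than-not showing (weight exceeds 55): on (b) the weight is 59 (the contractor's 28 is given no effect), which does exceed 55, so (b) meets the standard; on (c) the weight is 58 (the contractor's 16 is given no effect), which does exceed 55, so (c) meets the standard.
  Stage I.2 is satisfied; the onus moves to the contractor.
At Stage I.3 the contractor must meet a scintilla of evidence (weight is at least 25): on (d) the weight is 23 (the agency's 75 is given no effect), which does not reach 25, so (d) does not meet the standard.
  Not every element is met, so the contractor fails to carry Stage I.3.
So the agency prevails on this issue.
— Issue II —
At Stage II.1 the contractor must meet the balance of probabilities (weight is at least 52): on (e) the weight is 46 (the agency's 25 is given no effect), < 52, so (e) does not meet the standard.
  The contractor does not carry Stage II.1.
The agency prevails on this issue.
— Issue III —
Stage III.1 — burden on contractor; standard: a substantially-more-likely showing (weight is at least 77).
    (h): 80 (agency's 91 disregarded) ≥ 77 [met]
  Stage III.1 is satisfied; the onus moves to the agency.
Stage III.2 — burden on agency; standard: any credible evidence (weight is at least 10).
    (i): 12 (contractor's 45 disregarded) ≥ 10 [met]
  All elements met at the final stage.
With every stage satisfied, the agency prevails on this issue.
Per-issue: Issue I → agency; Issue II → agency; Issue III → agency. The contractor must prevail on a majority of issues; overall, the agency prevails.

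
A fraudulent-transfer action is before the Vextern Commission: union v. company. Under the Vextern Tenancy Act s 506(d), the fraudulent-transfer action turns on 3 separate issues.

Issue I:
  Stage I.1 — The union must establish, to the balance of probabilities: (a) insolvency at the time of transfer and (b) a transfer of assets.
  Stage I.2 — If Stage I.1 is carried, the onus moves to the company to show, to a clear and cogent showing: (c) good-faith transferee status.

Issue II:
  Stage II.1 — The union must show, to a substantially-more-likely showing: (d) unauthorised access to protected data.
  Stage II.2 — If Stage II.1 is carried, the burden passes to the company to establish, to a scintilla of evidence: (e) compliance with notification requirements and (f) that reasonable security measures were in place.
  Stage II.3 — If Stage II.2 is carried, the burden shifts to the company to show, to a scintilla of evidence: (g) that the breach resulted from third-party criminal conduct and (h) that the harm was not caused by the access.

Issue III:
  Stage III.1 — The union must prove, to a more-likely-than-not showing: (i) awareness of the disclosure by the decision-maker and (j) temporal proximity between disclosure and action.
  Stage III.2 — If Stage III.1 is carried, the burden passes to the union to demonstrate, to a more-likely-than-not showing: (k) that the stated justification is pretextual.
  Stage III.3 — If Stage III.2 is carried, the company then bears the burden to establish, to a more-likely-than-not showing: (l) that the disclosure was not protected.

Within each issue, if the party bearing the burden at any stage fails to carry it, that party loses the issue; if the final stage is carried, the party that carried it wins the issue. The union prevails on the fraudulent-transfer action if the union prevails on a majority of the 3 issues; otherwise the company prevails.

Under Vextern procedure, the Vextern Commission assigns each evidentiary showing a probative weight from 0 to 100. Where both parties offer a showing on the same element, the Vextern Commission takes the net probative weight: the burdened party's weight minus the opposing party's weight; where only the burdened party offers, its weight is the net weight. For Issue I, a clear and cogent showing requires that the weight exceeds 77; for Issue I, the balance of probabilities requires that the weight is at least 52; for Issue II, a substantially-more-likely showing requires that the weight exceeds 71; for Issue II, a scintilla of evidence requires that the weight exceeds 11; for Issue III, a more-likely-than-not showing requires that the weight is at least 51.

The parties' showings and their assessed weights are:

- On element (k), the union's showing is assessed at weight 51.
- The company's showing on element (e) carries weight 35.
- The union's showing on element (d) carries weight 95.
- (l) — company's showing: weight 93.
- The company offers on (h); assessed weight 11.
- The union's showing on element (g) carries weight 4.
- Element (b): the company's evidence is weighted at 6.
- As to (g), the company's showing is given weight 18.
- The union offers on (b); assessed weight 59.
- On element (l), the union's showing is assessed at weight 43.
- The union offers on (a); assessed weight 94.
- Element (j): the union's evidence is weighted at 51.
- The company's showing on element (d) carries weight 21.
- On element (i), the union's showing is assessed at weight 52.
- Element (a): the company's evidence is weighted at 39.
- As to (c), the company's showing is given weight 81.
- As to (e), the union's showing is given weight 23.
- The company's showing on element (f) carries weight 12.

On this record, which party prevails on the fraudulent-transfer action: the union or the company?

— Issue I —
At Stage I.1 the union must meet the balance of probabilities (weight is at least 52): on (a) the weight is 94 less the opposing 39 gives net 55, which does reach 52, so (a) meets the standard; on (b) the weight is 59 less the opposing 6 gives net 53, which does reach 52, so (b) meets the standard.
  All elements met. The burden passes to the company.
At Stage I.2 the company must meet a clear and cogent showing (weight exceeds 77): on (c) the weight is 81, which does exceed 77, so (c) meets the standard.
  The company carries the last stage.
Every stage carried; the company prevails on this issue.
— Issue II —
Stage II.1 — burden on union; standard: a substantially-more-likely showing (weight exceeds 71).
    (d): 95 − 21 = 74 > 71 [met]
  The union carries Stage II.1; the company now bears the burden.
Stage II.2 — burden on company; standard: a scintilla of evidence (weight exceeds 11).
    (e): 35 − 23 = 12 > 11 [met]
    (f): 12 > 11 [met]
  Stage II.2 carried; the burden remains with the company.
Stage II.3 — burden on company; standard: a scintilla of evidence (weight exceeds 11).
    (g): 18 − 4 = 14 > 11 [met]
    (h): 11 ≤ 11 [not met]
  Not every element is met, so the company fails to carry Stage II.3.
The union prevails on this issue.
— Issue III —
Stage III.1 (union, a more-likely-than-not showing, weight is at least 51): (i) 52 ≥ 51 — meets; (j) 51 ≥ 51 — meets.
  Stage III.1 carried; the burden remains with the union.
Stage III.2 (union, a more-likely-than-not showing, weight is at least 51): (k) 51 ≥ 51 — meets.
  All elements met. The burden passes to the company.
Stage III.3 (company, a more-likely-than-not showing, weight is at least 51): (l) net 93−43=50 < 51 — fails.
  Stage III.3 not carried; the company fails its burden.
So the union prevails on this issue.
Per-issue: Issue I → company; Issue II → union; Issue III → union. The union must prevail on a majority of issues; overall, the union prevails.

union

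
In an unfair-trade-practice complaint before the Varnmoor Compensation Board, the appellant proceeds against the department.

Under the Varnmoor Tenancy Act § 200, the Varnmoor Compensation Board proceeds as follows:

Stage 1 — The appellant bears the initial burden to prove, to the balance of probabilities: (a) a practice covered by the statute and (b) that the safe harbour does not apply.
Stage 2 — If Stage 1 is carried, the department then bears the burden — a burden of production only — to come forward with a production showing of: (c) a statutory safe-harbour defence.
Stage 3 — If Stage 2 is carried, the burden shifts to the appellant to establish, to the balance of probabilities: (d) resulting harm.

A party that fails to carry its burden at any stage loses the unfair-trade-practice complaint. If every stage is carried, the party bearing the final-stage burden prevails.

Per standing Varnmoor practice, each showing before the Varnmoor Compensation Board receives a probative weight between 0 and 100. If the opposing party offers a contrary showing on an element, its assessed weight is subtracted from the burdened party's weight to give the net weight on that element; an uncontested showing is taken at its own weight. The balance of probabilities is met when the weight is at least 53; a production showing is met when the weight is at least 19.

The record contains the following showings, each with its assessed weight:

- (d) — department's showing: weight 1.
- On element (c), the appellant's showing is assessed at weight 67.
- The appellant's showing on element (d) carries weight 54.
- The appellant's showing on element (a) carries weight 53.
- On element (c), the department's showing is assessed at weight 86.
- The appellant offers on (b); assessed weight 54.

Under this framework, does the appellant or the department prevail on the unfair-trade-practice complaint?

appellant

At Stage 1 the appellant must meet the balance of probabilities (weight is at least 53): on (a) the weight is 53, ≥ 53, so (a) meets the standard; on (b) the weight is 54, which does reach 53, so (b) meets the standard.
  The appellant carries Stage 1; the department now bears the burden.
At Stage 2 the department must meet a production showing (weight is at least 19): on (c) the weight is 86 less the opposing 67 gives net 19, which does reach 19, so (c) meets the standard.
  All elements met. The burden passes to the appellant.
At Stage 3 the appellant must meet the balance of probabilities (weight is at least 53): on (d) the weight is 54 less the opposing 1 gives net 53, which does reach 53, so (d) meets the standard.
  Stage 3 carried; the final stage is satisfied.
With every stage satisfied, the appellant prevails.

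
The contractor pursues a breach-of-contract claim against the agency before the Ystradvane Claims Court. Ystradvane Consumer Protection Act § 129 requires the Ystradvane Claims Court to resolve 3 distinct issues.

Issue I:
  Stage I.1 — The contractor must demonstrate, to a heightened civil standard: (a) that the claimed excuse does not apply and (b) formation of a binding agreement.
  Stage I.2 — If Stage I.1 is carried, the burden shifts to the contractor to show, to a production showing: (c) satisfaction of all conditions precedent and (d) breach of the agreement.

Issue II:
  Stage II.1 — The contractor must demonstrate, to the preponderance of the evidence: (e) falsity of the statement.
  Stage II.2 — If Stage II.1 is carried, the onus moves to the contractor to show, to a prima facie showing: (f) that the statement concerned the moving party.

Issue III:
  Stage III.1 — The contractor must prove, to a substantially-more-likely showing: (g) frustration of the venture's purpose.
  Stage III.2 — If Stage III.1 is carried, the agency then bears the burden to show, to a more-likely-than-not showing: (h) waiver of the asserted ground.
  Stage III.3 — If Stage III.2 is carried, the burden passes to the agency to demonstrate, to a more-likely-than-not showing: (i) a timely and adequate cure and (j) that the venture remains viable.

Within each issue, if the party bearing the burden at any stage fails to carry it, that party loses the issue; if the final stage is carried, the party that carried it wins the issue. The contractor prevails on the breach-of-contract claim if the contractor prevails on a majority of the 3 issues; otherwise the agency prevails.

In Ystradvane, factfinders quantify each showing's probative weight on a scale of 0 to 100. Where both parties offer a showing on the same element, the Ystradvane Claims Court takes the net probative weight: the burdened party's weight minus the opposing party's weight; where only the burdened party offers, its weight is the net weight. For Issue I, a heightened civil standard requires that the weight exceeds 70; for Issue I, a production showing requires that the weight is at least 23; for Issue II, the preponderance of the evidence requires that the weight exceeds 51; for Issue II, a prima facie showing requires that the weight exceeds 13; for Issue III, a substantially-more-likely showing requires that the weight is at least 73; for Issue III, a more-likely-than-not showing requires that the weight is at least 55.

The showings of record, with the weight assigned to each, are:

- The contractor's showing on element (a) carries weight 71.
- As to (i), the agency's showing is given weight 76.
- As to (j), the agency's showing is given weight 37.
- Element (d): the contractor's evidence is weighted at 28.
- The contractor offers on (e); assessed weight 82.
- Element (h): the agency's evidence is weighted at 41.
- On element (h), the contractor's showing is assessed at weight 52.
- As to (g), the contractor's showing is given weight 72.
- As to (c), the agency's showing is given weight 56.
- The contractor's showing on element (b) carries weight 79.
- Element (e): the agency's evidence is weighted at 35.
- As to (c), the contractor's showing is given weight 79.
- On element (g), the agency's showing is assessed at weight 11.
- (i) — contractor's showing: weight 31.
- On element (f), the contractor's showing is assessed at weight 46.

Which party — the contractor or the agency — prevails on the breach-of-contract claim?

— Issue I —
Stage I.1 (contractor, a heightened civil standard, weight exceeds 70): (a) 71 > 70 — meets; (b) 79 > 70 — meets.
  All elements met. The contractor retains the burden for Stage I.2.
Stage I.2 (contractor, a production showing, weight is at least 23): (c) net 79−56=23 ≥ 23 — meets; (d) 28 ≥ 23 — meets.
  The contractor carries the last stage.
With every stage satisfied, the contractor prevails on this issue.
— Issue II —
At Stage II.1 the contractor must meet the preponderance of the evidence (weight exceeds 51): on (e) the weight is 82 less the opposing 35 gives net 47, ≤ 51, so (e) does not meet the standard.
  Stage II.1 not carried; the contractor fails its burden.
The analysis ends at Stage II.1; the agency prevails on this issue.
— Issue III —
Stage III.1 — burden on contractor; standard: a substantially-more-likely showing (weight is at least 73).
    (g): 72 − 11 = 61 < 73 [not met]
  The contractor does not carry Stage III.1.
So the agency prevails on this issue.
Per-issue: Issue I → contractor; Issue II → agency; Issue III → agency. The contractor must prevail on a majority of issues; overall, the agency prevails.

agency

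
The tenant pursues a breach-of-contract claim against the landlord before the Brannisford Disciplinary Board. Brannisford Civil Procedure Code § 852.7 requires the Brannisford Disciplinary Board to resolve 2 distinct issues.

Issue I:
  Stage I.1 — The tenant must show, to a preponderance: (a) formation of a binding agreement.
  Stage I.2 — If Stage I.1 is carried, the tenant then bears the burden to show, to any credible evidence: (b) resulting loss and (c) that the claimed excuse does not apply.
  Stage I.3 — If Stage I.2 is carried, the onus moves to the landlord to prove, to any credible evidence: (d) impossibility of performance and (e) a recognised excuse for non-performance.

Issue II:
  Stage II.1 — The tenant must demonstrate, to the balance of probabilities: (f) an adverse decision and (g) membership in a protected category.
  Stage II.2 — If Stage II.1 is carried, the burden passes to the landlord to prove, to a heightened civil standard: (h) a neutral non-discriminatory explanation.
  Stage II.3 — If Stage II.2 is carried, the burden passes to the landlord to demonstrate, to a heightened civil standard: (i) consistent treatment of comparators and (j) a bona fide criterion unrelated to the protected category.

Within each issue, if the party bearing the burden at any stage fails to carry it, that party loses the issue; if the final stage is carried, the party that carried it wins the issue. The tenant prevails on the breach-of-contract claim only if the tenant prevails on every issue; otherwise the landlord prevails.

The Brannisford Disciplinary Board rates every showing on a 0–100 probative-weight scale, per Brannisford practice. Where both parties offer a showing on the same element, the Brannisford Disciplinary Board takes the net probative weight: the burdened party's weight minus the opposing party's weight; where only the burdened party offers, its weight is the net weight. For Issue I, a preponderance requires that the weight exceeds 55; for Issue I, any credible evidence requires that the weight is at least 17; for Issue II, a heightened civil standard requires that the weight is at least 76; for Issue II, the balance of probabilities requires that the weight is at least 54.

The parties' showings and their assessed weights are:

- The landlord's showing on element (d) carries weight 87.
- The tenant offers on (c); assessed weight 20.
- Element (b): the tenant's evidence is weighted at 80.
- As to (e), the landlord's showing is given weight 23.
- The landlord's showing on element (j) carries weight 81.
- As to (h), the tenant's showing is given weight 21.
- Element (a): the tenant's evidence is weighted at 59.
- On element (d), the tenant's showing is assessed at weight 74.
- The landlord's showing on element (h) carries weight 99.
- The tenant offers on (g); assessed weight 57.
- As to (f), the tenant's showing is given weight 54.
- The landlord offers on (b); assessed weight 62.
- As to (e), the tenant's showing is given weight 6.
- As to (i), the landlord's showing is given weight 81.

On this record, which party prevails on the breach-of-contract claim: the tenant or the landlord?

landlord

— Issue I —
At Stage I.1 the tenant must meet a preponderance (weight exceeds 55): on (a) the weight is 59, which does exceed 55, so (a) meets the standard.
  Stage I.1 is satisfied; the tenant continues to bear the burden.
At Stage I.2 the tenant must meet any credible evidence (weight is at least 17): on (b) the weight is 80 less the opposing 62 gives net 18, which does reach 17, so (b) meets the standard; on (c) the weight is 20, which does reach 17, so (c) meets the standard.
  Stage I.2 carried; the burden shifts to the landlord.
At Stage I.3 the landlord must meet any credible evidence (weight is at least 17): on (d) the weight is 87 less the opposing 74 gives net 13, < 17, so (d) does not meet the standard; on (e) the weight is 23 less the opposing 6 gives net 17, ≥ 17, so (e) meets the standard.
  Stage I.3 not carried; the landlord fails its burden.
The analysis ends at Stage I.3; the tenant prevails on this issue.
— Issue II —
Stage II.1 (tenant, the balance of probabilities, weight is at least 54): (f) 54 ≥ 54 — meets; (g) 57 ≥ 54 — meets.
  All elements met. The burden passes to the landlord.
Stage II.2 (landlord, a heightened civil standard, weight is at least 76): (h) net 99−21=78 ≥ 76 — meets.
  All elements met. The landlord retains the burden for Stage II.3.
Stage II.3 (landlord, a heightened civil standard, weight is at least 76): (i) 81 ≥ 76 — meets; (j) 81 ≥ 76 — meets.
  The landlord carries the last stage.
All stages carried — the landlord prevails on this issue.
Per-issue: Issue I → tenant; Issue II → landlord. The tenant must prevail on every issue; overall, the landlord prevails.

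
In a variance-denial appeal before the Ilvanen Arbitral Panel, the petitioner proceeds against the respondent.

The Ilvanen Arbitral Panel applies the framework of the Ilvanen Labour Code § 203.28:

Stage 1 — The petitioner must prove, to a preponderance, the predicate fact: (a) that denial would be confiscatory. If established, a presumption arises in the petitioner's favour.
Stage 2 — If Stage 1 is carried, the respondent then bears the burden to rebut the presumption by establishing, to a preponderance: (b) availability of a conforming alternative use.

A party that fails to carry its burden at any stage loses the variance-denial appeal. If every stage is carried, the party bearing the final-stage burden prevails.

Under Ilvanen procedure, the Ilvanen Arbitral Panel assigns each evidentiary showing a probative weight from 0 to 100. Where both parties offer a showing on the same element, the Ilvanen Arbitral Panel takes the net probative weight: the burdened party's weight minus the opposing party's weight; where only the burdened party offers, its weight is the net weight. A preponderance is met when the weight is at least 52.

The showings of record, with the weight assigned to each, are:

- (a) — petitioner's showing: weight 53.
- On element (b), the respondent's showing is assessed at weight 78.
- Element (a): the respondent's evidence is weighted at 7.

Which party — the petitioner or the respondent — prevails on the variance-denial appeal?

Stage 1 (petitioner, a preponderance, weight is at least 52): (a) net 53−7=46 < 52 — fails.
  Not every element is met, so the petitioner fails to carry Stage 1.
So the respondent prevails.

respondent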